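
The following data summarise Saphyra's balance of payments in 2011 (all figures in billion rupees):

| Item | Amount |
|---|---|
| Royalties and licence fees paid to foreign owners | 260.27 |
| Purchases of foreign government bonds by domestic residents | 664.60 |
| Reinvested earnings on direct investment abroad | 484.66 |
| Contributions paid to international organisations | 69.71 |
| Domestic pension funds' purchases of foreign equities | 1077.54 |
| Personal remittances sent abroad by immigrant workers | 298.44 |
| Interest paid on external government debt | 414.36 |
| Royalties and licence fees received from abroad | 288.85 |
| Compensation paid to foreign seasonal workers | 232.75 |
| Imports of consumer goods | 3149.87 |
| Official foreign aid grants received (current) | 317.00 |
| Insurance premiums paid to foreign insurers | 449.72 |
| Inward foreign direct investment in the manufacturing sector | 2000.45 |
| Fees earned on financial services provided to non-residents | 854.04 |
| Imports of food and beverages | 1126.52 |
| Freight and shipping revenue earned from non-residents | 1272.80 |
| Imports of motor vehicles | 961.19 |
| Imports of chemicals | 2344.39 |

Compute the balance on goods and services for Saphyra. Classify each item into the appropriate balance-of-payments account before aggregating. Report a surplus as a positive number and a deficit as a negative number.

Goods: -3149.87 - 1126.52 - 2344.39 - 961.19 = -7581.97
Services: 288.85 - 449.72 - 260.27 + 854.04 + 1272.80 = 1705.70
Trade balance = -7581.97 + 1705.70 = -5876.27
(Excluded from the trade balance — financial account: purchases of foreign government bonds by domestic residents 664.60, domestic pension funds' purchases of foreign equities 1077.54, inward foreign direct investment in the manufacturing sector 2000.45; primary income: reinvested earnings on direct investment abroad 484.66, interest paid on external government debt 414.36, compensation paid to foreign seasonal workers 232.75; secondary income: contributions paid to international organisations 69.71, personal remittances sent abroad by immigrant workers 298.44, official foreign aid grants received (current) 317.00.)

-5876.27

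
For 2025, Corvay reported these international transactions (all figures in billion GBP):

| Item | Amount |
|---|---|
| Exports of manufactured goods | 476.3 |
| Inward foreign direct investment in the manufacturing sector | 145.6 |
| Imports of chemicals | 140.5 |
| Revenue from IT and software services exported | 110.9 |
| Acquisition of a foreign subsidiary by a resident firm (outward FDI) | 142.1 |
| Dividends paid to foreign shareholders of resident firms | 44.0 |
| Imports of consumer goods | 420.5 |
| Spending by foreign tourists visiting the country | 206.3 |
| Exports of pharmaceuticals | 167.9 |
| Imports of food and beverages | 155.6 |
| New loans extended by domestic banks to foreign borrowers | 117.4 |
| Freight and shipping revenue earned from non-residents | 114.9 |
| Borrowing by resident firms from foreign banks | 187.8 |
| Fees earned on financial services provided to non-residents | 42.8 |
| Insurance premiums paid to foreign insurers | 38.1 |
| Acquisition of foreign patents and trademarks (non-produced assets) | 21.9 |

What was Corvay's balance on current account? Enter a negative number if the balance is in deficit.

320.4

Goods: -155.6 - 420.5 + 167.9 - 140.5 + 476.3 = -72.4
Services: -38.1 + 110.9 + 206.3 + 114.9 + 42.8 = 436.8
Primary income: -44.0
Current account = (-72.4) + 436.8 + (-44.0) = 320.4
(Excluded from the current account — financial account: inward foreign direct investment in the manufacturing sector 145.6, acquisition of a foreign subsidiary by a resident firm (outward FDI) 142.1, new loans extended by domestic banks to foreign borrowers 117.4, borrowing by resident firms from foreign banks 187.8; capital account: acquisition of foreign patents and trademarks (non-produced assets) 21.9.)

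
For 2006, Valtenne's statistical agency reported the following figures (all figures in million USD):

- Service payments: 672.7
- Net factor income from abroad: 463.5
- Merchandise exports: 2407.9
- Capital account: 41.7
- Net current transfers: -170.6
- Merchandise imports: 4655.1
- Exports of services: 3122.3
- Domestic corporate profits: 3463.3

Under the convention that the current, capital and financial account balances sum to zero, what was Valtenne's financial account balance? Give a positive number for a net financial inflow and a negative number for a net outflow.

-537.0

Goods balance = 2407.9 - 4655.1 = -2247.2
Services balance = 3122.3 - 672.7 = 2449.6
Trade balance (goods + services) = -2247.2 + 2449.6 = 202.4
Net primary income = 463.5
Net secondary income = -170.6
Current account = 202.4 + 463.5 + (-170.6) = 495.3
Financial account = -(495.3 + 41.7) = -537.0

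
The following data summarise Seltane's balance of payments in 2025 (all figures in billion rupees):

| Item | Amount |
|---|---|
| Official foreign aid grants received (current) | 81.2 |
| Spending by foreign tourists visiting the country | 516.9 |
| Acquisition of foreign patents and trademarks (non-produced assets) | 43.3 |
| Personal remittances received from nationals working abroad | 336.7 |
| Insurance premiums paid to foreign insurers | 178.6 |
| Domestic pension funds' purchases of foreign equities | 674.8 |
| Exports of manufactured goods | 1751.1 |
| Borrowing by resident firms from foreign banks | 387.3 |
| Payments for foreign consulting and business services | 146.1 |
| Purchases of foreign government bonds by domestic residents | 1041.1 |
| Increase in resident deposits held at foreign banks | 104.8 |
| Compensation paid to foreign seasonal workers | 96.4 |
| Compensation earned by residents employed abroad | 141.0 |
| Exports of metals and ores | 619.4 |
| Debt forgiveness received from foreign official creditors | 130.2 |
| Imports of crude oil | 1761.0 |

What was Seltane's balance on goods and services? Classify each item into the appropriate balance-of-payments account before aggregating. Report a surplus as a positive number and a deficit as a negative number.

801.7

Goods: 1751.1 - 1761.0 + 619.4 = 609.5
Services: -178.6 + 516.9 - 146.1 = 192.2
Trade balance = 609.5 + 192.2 = 801.7
(Excluded from the trade balance — secondary income: official foreign aid grants received (current) 81.2, personal remittances received from nationals working abroad 336.7; capital account: acquisition of foreign patents and trademarks (non-produced assets) 43.3, debt forgiveness received from foreign official creditors 130.2; financial account: domestic pension funds' purchases of foreign equities 674.8, borrowing by resident firms from foreign banks 387.3, purchases of foreign government bonds by domestic residents 1041.1, increase in resident deposits held at foreign banks 104.8; primary income: compensation paid to foreign seasonal workers 96.4, compensation earned by residents employed abroad 141.0.)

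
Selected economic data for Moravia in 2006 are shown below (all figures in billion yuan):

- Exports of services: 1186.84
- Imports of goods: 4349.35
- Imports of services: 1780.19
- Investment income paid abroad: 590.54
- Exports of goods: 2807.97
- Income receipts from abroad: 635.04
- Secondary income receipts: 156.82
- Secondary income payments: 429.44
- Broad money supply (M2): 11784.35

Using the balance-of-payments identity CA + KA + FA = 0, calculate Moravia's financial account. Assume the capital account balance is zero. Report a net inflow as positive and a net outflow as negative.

Goods balance = 2807.97 - 4349.35 = -1541.38
Services balance = 1186.84 - 1780.19 = -593.35
Trade balance (goods + services) = -1541.38 + (-593.35) = -2134.73
Net primary income = 635.04 - 590.54 = 44.50
Net secondary income = 156.82 - 429.44 = -272.62
Current account = -2134.73 + 44.50 + (-272.62) = -2362.85
Financial account = -(-2362.85) = 2362.85

2362.85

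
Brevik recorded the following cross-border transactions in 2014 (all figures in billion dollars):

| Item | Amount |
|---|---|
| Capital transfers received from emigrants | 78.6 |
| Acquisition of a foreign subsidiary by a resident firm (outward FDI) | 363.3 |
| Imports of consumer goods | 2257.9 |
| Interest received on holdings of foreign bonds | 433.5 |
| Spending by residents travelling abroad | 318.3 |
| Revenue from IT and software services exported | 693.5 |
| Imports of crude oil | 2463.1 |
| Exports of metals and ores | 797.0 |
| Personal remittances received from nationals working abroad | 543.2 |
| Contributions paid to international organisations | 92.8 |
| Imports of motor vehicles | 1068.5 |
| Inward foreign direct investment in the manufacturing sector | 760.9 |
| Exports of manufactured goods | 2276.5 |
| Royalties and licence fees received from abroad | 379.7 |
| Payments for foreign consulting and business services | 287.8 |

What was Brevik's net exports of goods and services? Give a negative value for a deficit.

Goods: -2463.1 + 797.0 + 2276.5 - 1068.5 - 2257.9 = -2716.0
Services: -287.8 + 693.5 + 379.7 - 318.3 = 467.1
Trade balance = -2716.0 + 467.1 = -2248.9
(Excluded from the trade balance — capital account: capital transfers received from emigrants 78.6; financial account: acquisition of a foreign subsidiary by a resident firm (outward FDI) 363.3, inward foreign direct investment in the manufacturing sector 760.9; primary income: interest received on holdings of foreign bonds 433.5; secondary income: personal remittances received from nationals working abroad 543.2, contributions paid to international organisations 92.8.)

-2248.9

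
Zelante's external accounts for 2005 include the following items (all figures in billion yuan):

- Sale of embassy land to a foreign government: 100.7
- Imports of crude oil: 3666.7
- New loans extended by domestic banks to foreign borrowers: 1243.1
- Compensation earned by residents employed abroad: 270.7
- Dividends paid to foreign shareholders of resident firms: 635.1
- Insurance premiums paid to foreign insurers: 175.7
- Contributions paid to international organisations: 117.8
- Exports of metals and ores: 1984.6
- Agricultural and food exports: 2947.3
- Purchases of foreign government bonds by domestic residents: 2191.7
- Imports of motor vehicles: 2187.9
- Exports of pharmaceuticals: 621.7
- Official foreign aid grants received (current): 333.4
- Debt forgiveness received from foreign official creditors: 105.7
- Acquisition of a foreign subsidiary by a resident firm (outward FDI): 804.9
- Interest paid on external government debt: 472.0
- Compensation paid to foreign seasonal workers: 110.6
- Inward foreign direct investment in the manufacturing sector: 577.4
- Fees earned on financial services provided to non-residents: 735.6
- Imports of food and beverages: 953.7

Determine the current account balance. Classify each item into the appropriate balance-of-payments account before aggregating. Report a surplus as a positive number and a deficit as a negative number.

Goods: -3666.7 - 2187.9 + 621.7 - 953.7 + 1984.6 + 2947.3 = -1254.7
Services: 735.6 - 175.7 = 559.9
Primary income: -472.0 - 635.1 - 110.6 + 270.7 = -947.0
Secondary income: 333.4 - 117.8 = 215.6
Current account = (-1254.7) + 559.9 + (-947.0) + 215.6 = -1426.2
(Excluded from the current account — capital account: sale of embassy land to a foreign government 100.7, debt forgiveness received from foreign official creditors 105.7; financial account: new loans extended by domestic banks to foreign borrowers 1243.1, purchases of foreign government bonds by domestic residents 2191.7, acquisition of a foreign subsidiary by a resident firm (outward FDI) 804.9, inward foreign direct investment in the manufacturing sector 577.4.)

-1426.2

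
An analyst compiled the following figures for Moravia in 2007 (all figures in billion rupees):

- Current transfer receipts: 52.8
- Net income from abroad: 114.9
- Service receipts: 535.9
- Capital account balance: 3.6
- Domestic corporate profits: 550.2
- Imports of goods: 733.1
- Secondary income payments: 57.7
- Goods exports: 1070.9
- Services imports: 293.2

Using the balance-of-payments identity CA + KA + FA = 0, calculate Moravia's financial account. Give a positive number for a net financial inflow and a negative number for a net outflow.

Goods balance = 1070.9 - 733.1 = 337.8
Services balance = 535.9 - 293.2 = 242.7
Trade balance (goods + services) = 337.8 + 242.7 = 580.5
Net primary income = 114.9
Net secondary income = 52.8 - 57.7 = -4.9
Current account = 580.5 + 114.9 + (-4.9) = 690.5
Financial account = -(690.5 + 3.6) = -694.1

-694.1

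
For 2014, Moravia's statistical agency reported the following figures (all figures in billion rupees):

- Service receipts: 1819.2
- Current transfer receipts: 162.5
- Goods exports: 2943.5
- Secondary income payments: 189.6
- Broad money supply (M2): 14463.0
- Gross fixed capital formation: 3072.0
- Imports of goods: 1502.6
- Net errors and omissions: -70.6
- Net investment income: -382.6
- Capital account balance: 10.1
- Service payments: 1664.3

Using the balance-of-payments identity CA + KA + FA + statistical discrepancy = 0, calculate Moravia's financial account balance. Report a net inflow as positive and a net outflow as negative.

Goods balance = 2943.5 - 1502.6 = 1440.9
Services balance = 1819.2 - 1664.3 = 154.9
Trade balance (goods + services) = 1440.9 + 154.9 = 1595.8
Net primary income = -382.6
Net secondary income = 162.5 - 189.6 = -27.1
Current account = 1595.8 + (-382.6) + (-27.1) = 1186.1
Financial account = -(1186.1 + 10.1 + (-70.6)) = -1125.6

-1125.6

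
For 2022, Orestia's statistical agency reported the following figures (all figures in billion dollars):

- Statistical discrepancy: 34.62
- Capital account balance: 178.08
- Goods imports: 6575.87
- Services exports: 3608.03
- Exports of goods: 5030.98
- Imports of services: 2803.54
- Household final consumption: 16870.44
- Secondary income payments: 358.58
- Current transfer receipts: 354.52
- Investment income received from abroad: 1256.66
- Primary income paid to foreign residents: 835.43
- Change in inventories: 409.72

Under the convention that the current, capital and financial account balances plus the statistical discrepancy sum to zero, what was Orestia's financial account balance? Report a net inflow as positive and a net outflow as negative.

110.53

Goods balance = 5030.98 - 6575.87 = -1544.89
Services balance = 3608.03 - 2803.54 = 804.49
Trade balance (goods + services) = -1544.89 + 804.49 = -740.40
Net primary income = 1256.66 - 835.43 = 421.23
Net secondary income = 354.52 - 358.58 = -4.06
Current account = -740.40 + 421.23 + (-4.06) = -323.23
Financial account = -(-323.23 + 178.08 + 34.62) = 110.53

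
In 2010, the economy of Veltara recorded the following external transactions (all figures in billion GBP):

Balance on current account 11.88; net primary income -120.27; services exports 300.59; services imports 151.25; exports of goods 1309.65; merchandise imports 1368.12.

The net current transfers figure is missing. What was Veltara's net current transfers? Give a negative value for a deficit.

41.28

Current account = goods balance + services balance + net primary income + net secondary income
Sum of the known components = -29.40
Net current transfers = CA - (known components) = 11.88 - (-29.40) = 41.28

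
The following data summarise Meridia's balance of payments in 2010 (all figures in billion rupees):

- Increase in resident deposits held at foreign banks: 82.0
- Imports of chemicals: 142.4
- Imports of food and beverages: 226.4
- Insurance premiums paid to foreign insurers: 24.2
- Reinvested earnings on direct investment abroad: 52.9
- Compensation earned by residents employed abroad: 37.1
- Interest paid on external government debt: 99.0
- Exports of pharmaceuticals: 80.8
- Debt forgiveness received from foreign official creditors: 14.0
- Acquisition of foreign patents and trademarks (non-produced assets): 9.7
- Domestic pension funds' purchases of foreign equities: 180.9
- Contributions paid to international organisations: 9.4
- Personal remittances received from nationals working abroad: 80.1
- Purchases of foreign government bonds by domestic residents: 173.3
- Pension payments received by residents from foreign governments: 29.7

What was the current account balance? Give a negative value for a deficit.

Goods: -142.4 - 226.4 + 80.8 = -288.0
Services: -24.2
Primary income: -99.0 + 52.9 + 37.1 = -9.0
Secondary income: 29.7 - 9.4 + 80.1 = 100.4
Current account = (-288.0) + (-24.2) + (-9.0) + 100.4 = -220.8
(Excluded from the current account — financial account: increase in resident deposits held at foreign banks 82.0, domestic pension funds' purchases of foreign equities 180.9, purchases of foreign government bonds by domestic residents 173.3; capital account: debt forgiveness received from foreign official creditors 14.0, acquisition of foreign patents and trademarks (non-produced assets) 9.7.)

-220.8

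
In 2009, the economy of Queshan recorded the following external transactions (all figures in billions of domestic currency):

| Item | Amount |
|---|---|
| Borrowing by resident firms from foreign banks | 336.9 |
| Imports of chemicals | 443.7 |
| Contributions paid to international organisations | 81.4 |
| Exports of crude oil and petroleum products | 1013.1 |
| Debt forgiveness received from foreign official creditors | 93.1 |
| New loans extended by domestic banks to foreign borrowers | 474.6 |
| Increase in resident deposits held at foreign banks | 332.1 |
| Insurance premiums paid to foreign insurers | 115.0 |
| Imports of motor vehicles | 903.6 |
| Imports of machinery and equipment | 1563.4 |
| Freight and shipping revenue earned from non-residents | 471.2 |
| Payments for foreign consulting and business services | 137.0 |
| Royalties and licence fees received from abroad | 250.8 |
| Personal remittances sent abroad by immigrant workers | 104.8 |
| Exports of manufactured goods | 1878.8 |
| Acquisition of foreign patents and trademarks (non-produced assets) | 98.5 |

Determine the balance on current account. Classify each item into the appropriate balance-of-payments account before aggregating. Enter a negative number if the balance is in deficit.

Goods: 1878.8 - 1563.4 + 1013.1 - 443.7 - 903.6 = -18.8
Services: -115.0 + 250.8 + 471.2 - 137.0 = 470.0
Secondary income: -81.4 - 104.8 = -186.2
Current account = (-18.8) + 470.0 + (-186.2) = 265.0
(Excluded from the current account — financial account: borrowing by resident firms from foreign banks 336.9, new loans extended by domestic banks to foreign borrowers 474.6, increase in resident deposits held at foreign banks 332.1; capital account: debt forgiveness received from foreign official creditors 93.1, acquisition of foreign patents and trademarks (non-produced assets) 98.5.)

265.0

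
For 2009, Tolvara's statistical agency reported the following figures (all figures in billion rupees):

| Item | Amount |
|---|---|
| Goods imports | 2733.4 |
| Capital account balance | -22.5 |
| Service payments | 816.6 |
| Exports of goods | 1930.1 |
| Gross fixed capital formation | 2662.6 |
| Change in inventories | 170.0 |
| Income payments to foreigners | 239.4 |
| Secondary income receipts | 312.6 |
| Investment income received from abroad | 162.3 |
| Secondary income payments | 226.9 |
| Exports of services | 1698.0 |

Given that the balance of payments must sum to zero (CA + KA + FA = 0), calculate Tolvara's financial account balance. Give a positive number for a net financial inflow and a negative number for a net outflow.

-64.2

Goods balance = 1930.1 - 2733.4 = -803.3
Services balance = 1698.0 - 816.6 = 881.4
Trade balance (goods + services) = -803.3 + 881.4 = 78.1
Net primary income = 162.3 - 239.4 = -77.1
Net secondary income = 312.6 - 226.9 = 85.7
Current account = 78.1 + (-77.1) + 85.7 = 86.7
Financial account = -(86.7 + (-22.5)) = -64.2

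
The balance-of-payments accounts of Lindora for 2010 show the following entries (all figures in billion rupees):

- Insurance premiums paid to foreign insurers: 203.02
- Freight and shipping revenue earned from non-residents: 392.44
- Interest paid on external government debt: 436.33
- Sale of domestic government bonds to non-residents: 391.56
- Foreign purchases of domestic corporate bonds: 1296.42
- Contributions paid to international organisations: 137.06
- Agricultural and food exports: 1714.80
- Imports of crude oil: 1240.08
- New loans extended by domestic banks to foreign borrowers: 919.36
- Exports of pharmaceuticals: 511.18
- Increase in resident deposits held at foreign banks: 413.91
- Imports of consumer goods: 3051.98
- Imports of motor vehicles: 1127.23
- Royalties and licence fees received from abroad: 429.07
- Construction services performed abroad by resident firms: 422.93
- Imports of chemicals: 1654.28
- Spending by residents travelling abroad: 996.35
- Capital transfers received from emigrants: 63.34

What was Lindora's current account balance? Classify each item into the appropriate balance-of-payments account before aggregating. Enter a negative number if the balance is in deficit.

Goods: -1127.23 + 1714.80 + 511.18 - 1654.28 - 3051.98 - 1240.08 = -4847.59
Services: 429.07 - 996.35 - 203.02 + 422.93 + 392.44 = 45.07
Primary income: -436.33
Secondary income: -137.06
Current account = (-4847.59) + 45.07 + (-436.33) + (-137.06) = -5375.91
(Excluded from the current account — financial account: sale of domestic government bonds to non-residents 391.56, foreign purchases of domestic corporate bonds 1296.42, new loans extended by domestic banks to foreign borrowers 919.36, increase in resident deposits held at foreign banks 413.91; capital account: capital transfers received from emigrants 63.34.)

-5375.91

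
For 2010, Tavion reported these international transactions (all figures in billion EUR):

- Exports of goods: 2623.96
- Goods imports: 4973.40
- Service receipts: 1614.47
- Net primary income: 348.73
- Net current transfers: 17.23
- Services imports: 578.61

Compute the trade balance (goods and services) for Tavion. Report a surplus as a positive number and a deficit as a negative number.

Goods balance = 2623.96 - 4973.40 = -2349.44
Services balance = 1614.47 - 578.61 = 1035.86
Trade balance (goods + services) = -2349.44 + 1035.86 = -1313.58

-1313.58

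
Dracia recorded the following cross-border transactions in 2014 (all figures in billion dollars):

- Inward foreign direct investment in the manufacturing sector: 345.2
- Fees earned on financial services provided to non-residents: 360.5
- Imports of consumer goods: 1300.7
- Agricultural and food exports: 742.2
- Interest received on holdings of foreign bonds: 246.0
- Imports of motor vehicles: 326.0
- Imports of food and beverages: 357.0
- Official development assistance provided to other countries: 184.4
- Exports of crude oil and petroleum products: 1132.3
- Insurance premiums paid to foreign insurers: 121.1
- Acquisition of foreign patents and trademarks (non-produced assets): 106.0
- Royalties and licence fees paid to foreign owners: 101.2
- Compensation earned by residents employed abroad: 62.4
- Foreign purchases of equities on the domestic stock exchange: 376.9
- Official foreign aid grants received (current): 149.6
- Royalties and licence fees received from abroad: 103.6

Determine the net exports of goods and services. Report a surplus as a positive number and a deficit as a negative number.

132.6

Goods: 742.2 - 357.0 + 1132.3 - 326.0 - 1300.7 = -109.2
Services: -121.1 + 103.6 + 360.5 - 101.2 = 241.8
Trade balance = -109.2 + 241.8 = 132.6
(Excluded from the trade balance — financial account: inward foreign direct investment in the manufacturing sector 345.2, foreign purchases of equities on the domestic stock exchange 376.9; primary income: interest received on holdings of foreign bonds 246.0, compensation earned by residents employed abroad 62.4; secondary income: official development assistance provided to other countries 184.4, official foreign aid grants received (current) 149.6; capital account: acquisition of foreign patents and trademarks (non-produced assets) 106.0.)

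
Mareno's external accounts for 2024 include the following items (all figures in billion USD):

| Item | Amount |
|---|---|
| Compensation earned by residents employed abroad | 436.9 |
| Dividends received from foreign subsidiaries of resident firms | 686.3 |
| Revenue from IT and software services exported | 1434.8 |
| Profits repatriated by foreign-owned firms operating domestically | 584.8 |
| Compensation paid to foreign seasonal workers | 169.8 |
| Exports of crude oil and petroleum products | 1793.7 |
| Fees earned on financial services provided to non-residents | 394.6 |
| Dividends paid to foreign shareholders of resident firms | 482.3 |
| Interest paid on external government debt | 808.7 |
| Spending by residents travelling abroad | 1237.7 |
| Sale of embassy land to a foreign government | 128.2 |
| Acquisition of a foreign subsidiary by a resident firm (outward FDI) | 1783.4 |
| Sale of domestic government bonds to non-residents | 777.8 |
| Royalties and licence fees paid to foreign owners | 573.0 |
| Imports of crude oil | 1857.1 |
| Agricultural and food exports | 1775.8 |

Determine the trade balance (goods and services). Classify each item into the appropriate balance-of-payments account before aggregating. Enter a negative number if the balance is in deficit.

Goods: -1857.1 + 1793.7 + 1775.8 = 1712.4
Services: -1237.7 + 394.6 + 1434.8 - 573.0 = 18.7
Trade balance = 1712.4 + 18.7 = 1731.1
(Excluded from the trade balance — primary income: compensation earned by residents employed abroad 436.9, dividends received from foreign subsidiaries of resident firms 686.3, profits repatriated by foreign-owned firms operating domestically 584.8, compensation paid to foreign seasonal workers 169.8, dividends paid to foreign shareholders of resident firms 482.3, interest paid on external government debt 808.7; capital account: sale of embassy land to a foreign government 128.2; financial account: acquisition of a foreign subsidiary by a resident firm (outward FDI) 1783.4, sale of domestic government bonds to non-residents 777.8.)

1731.1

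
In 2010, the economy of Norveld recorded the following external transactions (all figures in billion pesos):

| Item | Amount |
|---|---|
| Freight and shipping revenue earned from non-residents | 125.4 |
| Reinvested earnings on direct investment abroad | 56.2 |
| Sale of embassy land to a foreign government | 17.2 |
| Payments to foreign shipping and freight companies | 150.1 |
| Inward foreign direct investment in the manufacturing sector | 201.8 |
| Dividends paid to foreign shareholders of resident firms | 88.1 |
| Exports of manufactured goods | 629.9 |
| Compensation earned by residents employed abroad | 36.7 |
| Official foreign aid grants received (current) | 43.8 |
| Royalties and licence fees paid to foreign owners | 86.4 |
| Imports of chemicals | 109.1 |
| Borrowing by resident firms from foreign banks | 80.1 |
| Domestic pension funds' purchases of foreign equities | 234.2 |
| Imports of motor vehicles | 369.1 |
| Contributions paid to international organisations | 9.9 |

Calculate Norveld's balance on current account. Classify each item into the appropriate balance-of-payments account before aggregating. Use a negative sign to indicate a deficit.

79.3

Goods: 629.9 - 369.1 - 109.1 = 151.7
Services: -150.1 + 125.4 - 86.4 = -111.1
Primary income: 56.2 + 36.7 - 88.1 = 4.8
Secondary income: 43.8 - 9.9 = 33.9
Current account = 151.7 + (-111.1) + 4.8 + 33.9 = 79.3
(Excluded from the current account — capital account: sale of embassy land to a foreign government 17.2; financial account: inward foreign direct investment in the manufacturing sector 201.8, borrowing by resident firms from foreign banks 80.1, domestic pension funds' purchases of foreign equities 234.2.)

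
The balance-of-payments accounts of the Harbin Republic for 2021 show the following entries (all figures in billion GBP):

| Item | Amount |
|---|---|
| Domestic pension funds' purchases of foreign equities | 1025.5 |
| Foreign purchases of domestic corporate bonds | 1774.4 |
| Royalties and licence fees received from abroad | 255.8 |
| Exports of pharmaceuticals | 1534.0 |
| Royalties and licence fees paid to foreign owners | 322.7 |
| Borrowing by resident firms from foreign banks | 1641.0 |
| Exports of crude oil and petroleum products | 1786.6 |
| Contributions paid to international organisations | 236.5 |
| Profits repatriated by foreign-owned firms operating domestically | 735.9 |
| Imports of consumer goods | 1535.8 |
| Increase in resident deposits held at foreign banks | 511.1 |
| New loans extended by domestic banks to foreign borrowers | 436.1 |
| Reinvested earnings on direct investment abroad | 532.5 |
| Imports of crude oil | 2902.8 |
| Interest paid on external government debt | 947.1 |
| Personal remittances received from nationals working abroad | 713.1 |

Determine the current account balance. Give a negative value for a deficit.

Goods: -2902.8 + 1534.0 + 1786.6 - 1535.8 = -1118.0
Services: 255.8 - 322.7 = -66.9
Primary income: -947.1 + 532.5 - 735.9 = -1150.5
Secondary income: 713.1 - 236.5 = 476.6
Current account = (-1118.0) + (-66.9) + (-1150.5) + 476.6 = -1858.8
(Excluded from the current account — financial account: domestic pension funds' purchases of foreign equities 1025.5, foreign purchases of domestic corporate bonds 1774.4, borrowing by resident firms from foreign banks 1641.0, increase in resident deposits held at foreign banks 511.1, new loans extended by domestic banks to foreign borrowers 436.1.)

-1858.8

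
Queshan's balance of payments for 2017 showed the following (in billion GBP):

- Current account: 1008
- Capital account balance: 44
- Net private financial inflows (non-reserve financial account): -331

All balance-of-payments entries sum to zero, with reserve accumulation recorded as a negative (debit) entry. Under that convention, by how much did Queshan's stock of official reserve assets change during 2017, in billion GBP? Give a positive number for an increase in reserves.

Official reserve transactions balance = -(1008 + 44 + (-331)) = -721
An accumulation of reserves is recorded as a debit (negative entry), so the change in the stock of reserves is the negative of that balance.
Change in official reserves = -(-721) = 721

721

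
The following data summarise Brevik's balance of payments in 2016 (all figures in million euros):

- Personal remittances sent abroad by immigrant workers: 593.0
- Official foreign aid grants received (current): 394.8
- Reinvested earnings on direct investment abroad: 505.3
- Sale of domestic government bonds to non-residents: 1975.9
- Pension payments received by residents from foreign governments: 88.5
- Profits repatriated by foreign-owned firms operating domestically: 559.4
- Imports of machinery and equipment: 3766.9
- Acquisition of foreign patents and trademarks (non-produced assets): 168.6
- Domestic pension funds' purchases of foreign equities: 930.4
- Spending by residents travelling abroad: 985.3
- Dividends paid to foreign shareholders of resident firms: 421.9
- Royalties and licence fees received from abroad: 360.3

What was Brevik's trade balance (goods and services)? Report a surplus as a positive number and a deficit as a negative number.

Goods: -3766.9
Services: 360.3 - 985.3 = -625.0
Trade balance = -3766.9 + (-625.0) = -4391.9
(Excluded from the trade balance — secondary income: personal remittances sent abroad by immigrant workers 593.0, official foreign aid grants received (current) 394.8, pension payments received by residents from foreign governments 88.5; primary income: reinvested earnings on direct investment abroad 505.3, profits repatriated by foreign-owned firms operating domestically 559.4, dividends paid to foreign shareholders of resident firms 421.9; financial account: sale of domestic government bonds to non-residents 1975.9, domestic pension funds' purchases of foreign equities 930.4; capital account: acquisition of foreign patents and trademarks (non-produced assets) 168.6.)

-4391.9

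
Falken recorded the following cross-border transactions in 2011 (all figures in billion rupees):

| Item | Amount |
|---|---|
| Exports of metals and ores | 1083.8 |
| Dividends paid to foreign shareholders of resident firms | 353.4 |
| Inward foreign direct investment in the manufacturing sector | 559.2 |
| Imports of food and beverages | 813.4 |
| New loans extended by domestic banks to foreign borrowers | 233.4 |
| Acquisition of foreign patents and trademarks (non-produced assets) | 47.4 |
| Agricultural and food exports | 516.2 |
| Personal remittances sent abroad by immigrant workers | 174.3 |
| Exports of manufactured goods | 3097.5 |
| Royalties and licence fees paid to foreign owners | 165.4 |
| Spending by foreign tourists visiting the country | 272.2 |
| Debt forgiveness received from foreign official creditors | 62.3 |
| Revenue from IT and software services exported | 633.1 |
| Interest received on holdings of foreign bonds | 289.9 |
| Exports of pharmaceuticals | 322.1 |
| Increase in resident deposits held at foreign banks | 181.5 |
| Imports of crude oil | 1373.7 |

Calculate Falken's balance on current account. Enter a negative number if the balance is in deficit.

Goods: 322.1 + 1083.8 - 1373.7 + 3097.5 + 516.2 - 813.4 = 2832.5
Services: -165.4 + 272.2 + 633.1 = 739.9
Primary income: -353.4 + 289.9 = -63.5
Secondary income: -174.3
Current account = 2832.5 + 739.9 + (-63.5) + (-174.3) = 3334.6
(Excluded from the current account — financial account: inward foreign direct investment in the manufacturing sector 559.2, new loans extended by domestic banks to foreign borrowers 233.4, increase in resident deposits held at foreign banks 181.5; capital account: acquisition of foreign patents and trademarks (non-produced assets) 47.4, debt forgiveness received from foreign official creditors 62.3.)

3334.6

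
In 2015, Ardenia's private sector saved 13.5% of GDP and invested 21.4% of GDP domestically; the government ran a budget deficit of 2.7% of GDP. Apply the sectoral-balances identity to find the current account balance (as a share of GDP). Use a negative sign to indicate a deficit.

By the sectoral-balances identity, CA = (S_private - I) + (T - G).
Private balance = 13.5 - 21.4 = -7.9
Government balance (T - G) = -2.7
CA = -7.9 + (-2.7) = -10.6

-10.6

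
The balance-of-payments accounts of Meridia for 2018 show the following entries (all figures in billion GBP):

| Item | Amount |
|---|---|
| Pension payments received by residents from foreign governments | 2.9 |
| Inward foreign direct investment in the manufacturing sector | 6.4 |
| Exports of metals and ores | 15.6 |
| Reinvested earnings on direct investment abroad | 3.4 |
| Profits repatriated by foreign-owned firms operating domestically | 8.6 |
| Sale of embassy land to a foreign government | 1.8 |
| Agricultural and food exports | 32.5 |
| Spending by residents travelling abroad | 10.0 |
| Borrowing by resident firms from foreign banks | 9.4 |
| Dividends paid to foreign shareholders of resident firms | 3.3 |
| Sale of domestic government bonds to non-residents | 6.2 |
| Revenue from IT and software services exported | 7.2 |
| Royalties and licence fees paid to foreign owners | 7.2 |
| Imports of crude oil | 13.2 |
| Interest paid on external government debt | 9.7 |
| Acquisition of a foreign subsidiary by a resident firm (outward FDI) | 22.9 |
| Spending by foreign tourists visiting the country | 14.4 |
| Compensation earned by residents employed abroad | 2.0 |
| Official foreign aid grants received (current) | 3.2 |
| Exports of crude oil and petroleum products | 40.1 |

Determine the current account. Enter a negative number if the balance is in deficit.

69.3

Goods: 40.1 + 32.5 - 13.2 + 15.6 = 75.0
Services: -7.2 + 14.4 - 10.0 + 7.2 = 4.4
Primary income: -3.3 - 8.6 - 9.7 + 2.0 + 3.4 = -16.2
Secondary income: 2.9 + 3.2 = 6.1
Current account = 75.0 + 4.4 + (-16.2) + 6.1 = 69.3
(Excluded from the current account — financial account: inward foreign direct investment in the manufacturing sector 6.4, borrowing by resident firms from foreign banks 9.4, sale of domestic government bonds to non-residents 6.2, acquisition of a foreign subsidiary by a resident firm (outward FDI) 22.9; capital account: sale of embassy land to a foreign government 1.8.)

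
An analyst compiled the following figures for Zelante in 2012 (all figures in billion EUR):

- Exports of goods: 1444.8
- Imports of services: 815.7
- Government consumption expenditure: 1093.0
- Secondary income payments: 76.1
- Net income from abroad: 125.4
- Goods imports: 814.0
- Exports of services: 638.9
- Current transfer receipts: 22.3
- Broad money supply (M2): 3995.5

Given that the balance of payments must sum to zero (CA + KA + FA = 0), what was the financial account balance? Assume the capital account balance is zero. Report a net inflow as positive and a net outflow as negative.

-525.6

Goods balance = 1444.8 - 814.0 = 630.8
Services balance = 638.9 - 815.7 = -176.8
Trade balance (goods + services) = 630.8 + (-176.8) = 454.0
Net primary income = 125.4
Net secondary income = 22.3 - 76.1 = -53.8
Current account = 454.0 + 125.4 + (-53.8) = 525.6
Financial account = -(525.6) = -525.6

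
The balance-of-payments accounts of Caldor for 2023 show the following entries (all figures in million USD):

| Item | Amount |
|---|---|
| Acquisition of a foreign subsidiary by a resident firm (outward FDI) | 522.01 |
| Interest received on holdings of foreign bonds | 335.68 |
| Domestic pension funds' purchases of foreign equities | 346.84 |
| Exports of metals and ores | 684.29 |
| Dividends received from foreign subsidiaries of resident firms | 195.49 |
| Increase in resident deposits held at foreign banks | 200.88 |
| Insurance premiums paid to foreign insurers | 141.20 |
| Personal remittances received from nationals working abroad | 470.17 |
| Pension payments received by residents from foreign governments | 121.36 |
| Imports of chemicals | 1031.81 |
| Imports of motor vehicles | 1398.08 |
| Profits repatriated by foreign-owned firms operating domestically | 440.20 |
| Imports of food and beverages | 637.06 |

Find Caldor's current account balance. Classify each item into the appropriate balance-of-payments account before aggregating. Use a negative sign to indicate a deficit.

Goods: -1398.08 + 684.29 - 637.06 - 1031.81 = -2382.66
Services: -141.20
Primary income: 195.49 + 335.68 - 440.20 = 90.97
Secondary income: 470.17 + 121.36 = 591.53
Current account = (-2382.66) + (-141.20) + 90.97 + 591.53 = -1841.36
(Excluded from the current account — financial account: acquisition of a foreign subsidiary by a resident firm (outward FDI) 522.01, domestic pension funds' purchases of foreign equities 346.84, increase in resident deposits held at foreign banks 200.88.)

-1841.36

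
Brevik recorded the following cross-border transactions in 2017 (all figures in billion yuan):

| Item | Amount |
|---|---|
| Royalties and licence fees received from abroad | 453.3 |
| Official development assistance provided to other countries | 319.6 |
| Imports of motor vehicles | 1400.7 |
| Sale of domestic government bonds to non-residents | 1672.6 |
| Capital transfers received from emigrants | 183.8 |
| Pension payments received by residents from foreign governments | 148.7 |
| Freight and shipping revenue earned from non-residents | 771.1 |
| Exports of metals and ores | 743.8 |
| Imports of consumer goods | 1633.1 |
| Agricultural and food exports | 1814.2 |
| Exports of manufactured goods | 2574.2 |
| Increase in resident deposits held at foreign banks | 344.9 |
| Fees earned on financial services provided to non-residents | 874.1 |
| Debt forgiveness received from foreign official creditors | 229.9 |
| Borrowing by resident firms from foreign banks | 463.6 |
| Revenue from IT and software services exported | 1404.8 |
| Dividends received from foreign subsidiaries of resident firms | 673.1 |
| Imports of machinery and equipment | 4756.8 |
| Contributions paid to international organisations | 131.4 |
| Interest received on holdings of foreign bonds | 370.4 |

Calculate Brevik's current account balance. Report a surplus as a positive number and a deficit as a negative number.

Goods: 2574.2 - 4756.8 + 743.8 - 1400.7 - 1633.1 + 1814.2 = -2658.4
Services: 1404.8 + 771.1 + 874.1 + 453.3 = 3503.3
Primary income: 370.4 + 673.1 = 1043.5
Secondary income: 148.7 - 131.4 - 319.6 = -302.3
Current account = (-2658.4) + 3503.3 + 1043.5 + (-302.3) = 1586.1
(Excluded from the current account — financial account: sale of domestic government bonds to non-residents 1672.6, increase in resident deposits held at foreign banks 344.9, borrowing by resident firms from foreign banks 463.6; capital account: capital transfers received from emigrants 183.8, debt forgiveness received from foreign official creditors 229.9.)

1586.1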